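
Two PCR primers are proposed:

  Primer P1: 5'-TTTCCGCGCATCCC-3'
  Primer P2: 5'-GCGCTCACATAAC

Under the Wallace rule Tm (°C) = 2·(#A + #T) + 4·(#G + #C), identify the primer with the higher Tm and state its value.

Primer P1, 46°C

Primer P1: A+T=5, G+C=9 → Tm = 2(5)+4(9) = 46°C
Primer P2: A+T=6, G+C=7 → Tm = 2(6)+4(7) = 40°C
46°C vs 40°C → primer P1 is higher.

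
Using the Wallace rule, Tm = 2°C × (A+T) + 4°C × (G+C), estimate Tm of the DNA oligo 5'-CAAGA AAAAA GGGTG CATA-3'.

52°C

Counting bases: G=5, C=2, T=2, A=10
So N_AT = 12 and N_GC = 7.
Tm = 4·7 + 2·12 = 28 + 24 = 52°C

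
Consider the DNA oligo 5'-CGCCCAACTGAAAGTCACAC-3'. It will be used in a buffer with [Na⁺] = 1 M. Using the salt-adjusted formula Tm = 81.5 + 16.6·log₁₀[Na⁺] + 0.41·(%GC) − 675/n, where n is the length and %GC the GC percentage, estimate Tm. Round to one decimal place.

Length n = 20. Base counts: A=7, T=2, C=8, G=3
G+C = 11, so %GC = 11/20 × 100 = 55%
Salt term: 16.6 × (0) = 0
GC term: 0.41 × 55 = 22.55; length term: −675/20 = −33.75
Tm = 81.5 + (0) + 22.55 − 33.75 = 70.3 → 70.3°C

70.3°C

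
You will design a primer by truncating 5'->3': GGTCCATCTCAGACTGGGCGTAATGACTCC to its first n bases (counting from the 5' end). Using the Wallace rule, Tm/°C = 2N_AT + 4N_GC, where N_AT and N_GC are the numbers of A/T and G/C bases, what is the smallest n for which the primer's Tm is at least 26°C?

n = 8

First 7 bases: GGTCCAT → Tm = 22°C (< 26°C)
First 8 bases: GGTCCATC → Tm = 26°C (≥ 26°C)
Each additional base adds 2°C (A/T) or 4°C (G/C), so Tm is non-decreasing in n; n = 8 is the first length to reach 26°C.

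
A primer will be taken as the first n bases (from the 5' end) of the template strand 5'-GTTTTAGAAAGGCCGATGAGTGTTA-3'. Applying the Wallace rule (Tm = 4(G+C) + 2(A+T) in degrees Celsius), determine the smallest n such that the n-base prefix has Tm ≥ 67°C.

First 23 bases: GTTTTAGAAAGGCCGATGAGTGT → Tm = 66°C (< 67°C)
First 24 bases: GTTTTAGAAAGGCCGATGAGTGTT → Tm = 68°C (≥ 67°C)
Since every base adds ≥2°C, Tm only increases with n, so the threshold is first crossed at n = 24.

n = 24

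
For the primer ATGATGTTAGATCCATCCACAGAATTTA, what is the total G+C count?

T=9, C=5, G=4, A=10
Total G or C: 4 + 5 = 9

9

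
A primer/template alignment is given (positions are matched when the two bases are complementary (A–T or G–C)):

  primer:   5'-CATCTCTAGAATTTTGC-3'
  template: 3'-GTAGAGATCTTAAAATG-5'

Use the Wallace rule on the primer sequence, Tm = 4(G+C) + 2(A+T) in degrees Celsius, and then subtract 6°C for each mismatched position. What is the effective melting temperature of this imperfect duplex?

Primer base counts: A=4, T=7, G=2, C=4 → A+T=11, G+C=6
Perfect-match Tm = 2(11) + 4(6) = 22 + 24 = 46°C
Mismatches (positions where the bases are not complementary): 1 (at position 16)
Effective Tm = 46 − 1×6 = 46 − 6 = 40°C

40°C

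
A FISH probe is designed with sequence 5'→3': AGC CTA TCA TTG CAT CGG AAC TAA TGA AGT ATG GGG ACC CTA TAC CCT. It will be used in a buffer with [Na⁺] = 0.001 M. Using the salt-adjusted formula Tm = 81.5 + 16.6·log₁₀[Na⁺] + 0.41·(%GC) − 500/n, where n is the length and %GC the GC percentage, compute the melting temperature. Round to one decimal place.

40.1°C

Length n = 48. Scanning the sequence gives A=14, G=10, C=12, T=12.
G+C = 22, so %GC = 22/48 × 100 = 45.833%
Salt term: 16.6 × (-3) = -49.8
GC term: 0.41 × 45.833 = 18.792; length term: −500/48 = −10.417
Tm = 81.5 + (-49.8) + 18.792 − 10.417 = 40.075 → 40.1°C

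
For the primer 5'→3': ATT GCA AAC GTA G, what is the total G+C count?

Counting bases: T=3, G=3, C=2, A=5
G+C = 3 + 2 = 5

5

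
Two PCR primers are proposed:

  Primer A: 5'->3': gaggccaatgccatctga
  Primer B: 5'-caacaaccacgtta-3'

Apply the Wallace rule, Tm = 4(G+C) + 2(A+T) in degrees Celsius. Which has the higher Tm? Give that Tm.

Primer A: A+T=8, G+C=10 → Tm = 2(8)+4(10) = 56°C
Primer B: A+T=8, G+C=6 → Tm = 2(8)+4(6) = 40°C
56°C vs 40°C → primer A is higher.

Primer A, 56°C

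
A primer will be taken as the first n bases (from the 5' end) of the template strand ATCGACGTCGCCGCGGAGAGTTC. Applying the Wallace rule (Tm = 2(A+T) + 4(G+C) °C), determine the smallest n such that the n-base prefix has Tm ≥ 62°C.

First 17 bases: ATCGACGTCGCCGCGGA → Tm = 58°C (< 62°C)
First 18 bases: ATCGACGTCGCCGCGGAG → Tm = 62°C (≥ 62°C)
Since every base adds ≥2°C, Tm only increases with n, so the threshold is first crossed at n = 18.

n = 18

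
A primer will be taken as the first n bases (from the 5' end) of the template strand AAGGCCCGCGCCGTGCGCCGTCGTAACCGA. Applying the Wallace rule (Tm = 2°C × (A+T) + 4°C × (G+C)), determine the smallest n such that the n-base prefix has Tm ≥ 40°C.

n = 11

First 10 bases: AAGGCCCGCG → Tm = 36°C (< 40°C)
First 11 bases: AAGGCCCGCGC → Tm = 40°C (≥ 40°C)
Each additional base adds 2°C (A/T) or 4°C (G/C), so Tm is non-decreasing in n; n = 11 is the first length to reach 40°C.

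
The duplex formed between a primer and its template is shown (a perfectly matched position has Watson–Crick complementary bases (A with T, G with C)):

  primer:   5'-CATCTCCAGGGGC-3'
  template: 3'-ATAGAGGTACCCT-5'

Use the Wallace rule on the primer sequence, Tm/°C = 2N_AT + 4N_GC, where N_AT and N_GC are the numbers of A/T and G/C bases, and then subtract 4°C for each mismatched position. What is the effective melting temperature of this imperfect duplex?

Primer base counts: A=2, T=2, G=4, C=5 → A+T=4, G+C=9
Perfect-match Tm = 2(4) + 4(9) = 8 + 36 = 44°C
Mismatches (positions where the bases are not complementary): 3 (at positions 1, 9, 13)
Effective Tm = 44 − 3×4 = 44 − 12 = 32°C

32°C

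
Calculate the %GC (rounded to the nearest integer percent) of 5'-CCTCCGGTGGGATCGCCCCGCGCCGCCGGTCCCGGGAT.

82%

Counting bases: C=17, T=5, A=2, G=14
G+C = 14 + 17 = 31 out of 38 bases
%GC = 31/38 × 100 = 81.58% ≈ 82%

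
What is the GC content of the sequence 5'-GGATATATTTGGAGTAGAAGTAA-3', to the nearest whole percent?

30%

Counting bases: C=0, T=7, A=9, G=7
G+C = 7 + 0 = 7 out of 23 bases
%GC = 7/23 × 100 = 30.43% ≈ 30%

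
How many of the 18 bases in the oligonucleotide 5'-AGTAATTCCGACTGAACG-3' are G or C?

8

Base counts: C=4, G=4, T=4, A=6
G+C = 4 + 4 = 8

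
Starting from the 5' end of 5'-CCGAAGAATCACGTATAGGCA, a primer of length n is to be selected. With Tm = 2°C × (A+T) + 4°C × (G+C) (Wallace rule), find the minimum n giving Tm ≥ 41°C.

First 13 bases: CCGAAGAATCACG → Tm = 40°C (< 41°C)
First 14 bases: CCGAAGAATCACGT → Tm = 42°C (≥ 41°C)
Each additional base adds 2°C (A/T) or 4°C (G/C), so Tm is non-decreasing in n; n = 14 is the first length to reach 41°C.

n = 14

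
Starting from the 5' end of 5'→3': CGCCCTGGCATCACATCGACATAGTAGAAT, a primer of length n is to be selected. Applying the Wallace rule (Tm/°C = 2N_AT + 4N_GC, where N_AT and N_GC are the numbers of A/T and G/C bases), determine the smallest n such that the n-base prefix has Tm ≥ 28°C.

First 7 bases: CGCCCTG → Tm = 26°C (< 28°C)
First 8 bases: CGCCCTGG → Tm = 30°C (≥ 28°C)
Since every base adds ≥2°C, Tm only increases with n, so the threshold is first crossed at n = 8.

n = 8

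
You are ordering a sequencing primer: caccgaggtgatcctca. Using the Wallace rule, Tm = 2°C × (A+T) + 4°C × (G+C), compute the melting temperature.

54°C

Counting bases: T=3, C=6, A=4, G=4
AT pairs contribute 7, GC pairs contribute 10.
Tm = 2(7) + 4(10) = 14 + 40 = 54°C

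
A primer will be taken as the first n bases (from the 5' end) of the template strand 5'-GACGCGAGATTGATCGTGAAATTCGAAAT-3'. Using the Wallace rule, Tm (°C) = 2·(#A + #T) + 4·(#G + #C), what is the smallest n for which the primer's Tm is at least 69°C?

First 23 bases: GACGCGAGATTGATCGTGAAATT → Tm = 66°C (< 69°C)
First 24 bases: GACGCGAGATTGATCGTGAAATTC → Tm = 70°C (≥ 69°C)
Since every base adds ≥2°C, Tm only increases with n, so the threshold is first crossed at n = 24.

n = 24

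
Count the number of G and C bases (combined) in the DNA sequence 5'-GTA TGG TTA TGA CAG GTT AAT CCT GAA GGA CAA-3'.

Scanning the sequence gives C=4, G=9, A=11, T=9.
Total G or C: 9 + 4 = 13

13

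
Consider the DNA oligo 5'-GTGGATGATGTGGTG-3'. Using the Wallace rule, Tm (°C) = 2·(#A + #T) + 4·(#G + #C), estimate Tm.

46°C

Base counts: A=2, G=8, T=5, C=0
So N_AT = 7 and N_GC = 8.
Tm = 4·8 + 2·7 = 32 + 14 = 46°C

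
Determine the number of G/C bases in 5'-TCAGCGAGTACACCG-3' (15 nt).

G=4, T=2, A=4, C=5
G+C = 4 + 5 = 9

9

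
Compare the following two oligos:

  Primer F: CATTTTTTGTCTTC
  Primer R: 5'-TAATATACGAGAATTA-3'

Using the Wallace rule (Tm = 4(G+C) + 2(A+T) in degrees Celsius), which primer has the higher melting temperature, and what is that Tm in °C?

Primer R, 38°C

Primer F: A+T=10, G+C=4 → Tm = 2(10)+4(4) = 36°C
Primer R: A+T=13, G+C=3 → Tm = 2(13)+4(3) = 38°C
36°C vs 38°C → primer R is higher.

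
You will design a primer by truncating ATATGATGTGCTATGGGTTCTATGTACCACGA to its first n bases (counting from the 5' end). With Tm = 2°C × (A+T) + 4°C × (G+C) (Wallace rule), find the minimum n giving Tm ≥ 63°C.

First 23 bases: ATATGATGTGCTATGGGTTCTAT → Tm = 62°C (< 63°C)
First 24 bases: ATATGATGTGCTATGGGTTCTATG → Tm = 66°C (≥ 63°C)
Since every base adds ≥2°C, Tm only increases with n, so the threshold is first crossed at n = 24.

n = 24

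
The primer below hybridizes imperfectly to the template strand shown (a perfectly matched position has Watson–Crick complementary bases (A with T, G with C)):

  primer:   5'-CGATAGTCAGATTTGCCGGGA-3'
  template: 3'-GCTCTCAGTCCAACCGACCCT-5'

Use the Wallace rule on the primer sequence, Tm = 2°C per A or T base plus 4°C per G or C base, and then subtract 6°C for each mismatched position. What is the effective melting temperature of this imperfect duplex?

Primer base counts: A=5, T=5, G=7, C=4 → A+T=10, G+C=11
Perfect-match Tm = 2(10) + 4(11) = 20 + 44 = 64°C
Mismatches (positions where the bases are not complementary): 4 (at positions 4, 11, 14, 17)
Effective Tm = 64 − 4×6 = 64 − 24 = 40°C

40°C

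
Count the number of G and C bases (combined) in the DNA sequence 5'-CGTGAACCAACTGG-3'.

8

Counting bases: T=2, C=4, G=4, A=4
G+C = 4 + 4 = 8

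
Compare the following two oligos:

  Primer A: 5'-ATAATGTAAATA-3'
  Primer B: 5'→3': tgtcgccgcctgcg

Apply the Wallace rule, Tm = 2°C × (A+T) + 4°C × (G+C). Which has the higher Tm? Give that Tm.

Primer B, 50°C

Primer A: A+T=11, G+C=1 → Tm = 2(11)+4(1) = 26°C
Primer B: A+T=3, G+C=11 → Tm = 2(3)+4(11) = 50°C
26°C vs 50°C → primer B is higher.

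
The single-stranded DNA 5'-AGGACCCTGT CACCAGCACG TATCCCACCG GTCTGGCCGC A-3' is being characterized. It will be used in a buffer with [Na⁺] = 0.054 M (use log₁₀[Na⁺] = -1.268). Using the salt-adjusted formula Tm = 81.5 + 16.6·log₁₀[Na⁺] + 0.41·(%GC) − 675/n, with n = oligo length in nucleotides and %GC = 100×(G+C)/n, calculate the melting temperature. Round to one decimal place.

71.0°C

Length n = 41. Base counts: T=6, G=10, C=17, A=8
G+C = 27, so %GC = 27/41 × 100 = 65.854%
Salt term: 16.6 × (-1.268) = -21.049
GC term: 0.41 × 65.854 = 27; length term: −675/41 = −16.463
Tm = 81.5 + (-21.049) + 27 − 16.463 = 70.988 → 71.0°C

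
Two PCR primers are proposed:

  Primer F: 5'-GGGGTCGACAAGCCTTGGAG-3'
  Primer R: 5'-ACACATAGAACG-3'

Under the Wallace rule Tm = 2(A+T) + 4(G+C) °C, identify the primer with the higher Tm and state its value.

Primer F: A+T=7, G+C=13 → Tm = 2(7)+4(13) = 66°C
Primer R: A+T=7, G+C=5 → Tm = 2(7)+4(5) = 34°C
66°C vs 34°C → primer F is higher.

Primer F, 66°C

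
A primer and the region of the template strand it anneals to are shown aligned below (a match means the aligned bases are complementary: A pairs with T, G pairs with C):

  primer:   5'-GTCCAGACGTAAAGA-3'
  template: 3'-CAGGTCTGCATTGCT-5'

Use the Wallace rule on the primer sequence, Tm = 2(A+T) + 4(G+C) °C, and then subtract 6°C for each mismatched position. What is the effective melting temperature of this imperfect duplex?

38°C

Primer base counts: A=6, T=2, G=4, C=3 → A+T=8, G+C=7
Perfect-match Tm = 2(8) + 4(7) = 16 + 28 = 44°C
Mismatches (positions where the bases are not complementary): 1 (at position 13)
Effective Tm = 44 − 1×6 = 44 − 6 = 38°C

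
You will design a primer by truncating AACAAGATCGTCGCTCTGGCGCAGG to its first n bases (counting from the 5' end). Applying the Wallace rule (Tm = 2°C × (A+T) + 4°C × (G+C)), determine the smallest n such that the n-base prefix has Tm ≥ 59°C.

First 19 bases: AACAAGATCGTCGCTCTGG → Tm = 58°C (< 59°C)
First 20 bases: AACAAGATCGTCGCTCTGGC → Tm = 62°C (≥ 59°C)
Since every base adds ≥2°C, Tm only increases with n, so the threshold is first crossed at n = 20.

n = 20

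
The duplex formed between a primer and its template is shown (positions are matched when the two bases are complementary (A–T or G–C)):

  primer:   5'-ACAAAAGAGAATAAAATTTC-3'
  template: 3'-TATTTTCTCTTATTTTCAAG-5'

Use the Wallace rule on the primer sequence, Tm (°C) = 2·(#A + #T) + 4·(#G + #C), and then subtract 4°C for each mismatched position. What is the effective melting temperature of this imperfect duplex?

40°C

Primer base counts: A=12, T=4, G=2, C=2 → A+T=16, G+C=4
Perfect-match Tm = 2(16) + 4(4) = 32 + 16 = 48°C
Mismatches (positions where the bases are not complementary): 2 (at positions 2, 17)
Effective Tm = 48 − 2×4 = 48 − 8 = 40°C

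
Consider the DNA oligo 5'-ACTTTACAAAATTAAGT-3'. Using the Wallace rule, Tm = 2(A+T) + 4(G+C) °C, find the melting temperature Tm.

C=2, G=1, A=8, T=6
So N_AT = 14 and N_GC = 3.
Tm = 2(14) + 4(3) = 28 + 12 = 40°C

40°C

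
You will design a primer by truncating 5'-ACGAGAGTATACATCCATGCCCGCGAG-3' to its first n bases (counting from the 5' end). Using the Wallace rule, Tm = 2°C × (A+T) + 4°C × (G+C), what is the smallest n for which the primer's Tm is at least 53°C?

First 18 bases: ACGAGAGTATACATCCAT → Tm = 50°C (< 53°C)
First 19 bases: ACGAGAGTATACATCCATG → Tm = 54°C (≥ 53°C)
Each additional base adds 2°C (A/T) or 4°C (G/C), so Tm is non-decreasing in n; n = 19 is the first length to reach 53°C.

n = 19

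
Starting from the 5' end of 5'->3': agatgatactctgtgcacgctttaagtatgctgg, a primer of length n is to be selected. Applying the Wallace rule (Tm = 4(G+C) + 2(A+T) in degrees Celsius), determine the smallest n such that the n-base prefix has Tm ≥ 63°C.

First 21 bases: AGATGATACTCTGTGCACGCT → Tm = 62°C (< 63°C)
First 22 bases: AGATGATACTCTGTGCACGCTT → Tm = 64°C (≥ 63°C)
Each additional base adds 2°C (A/T) or 4°C (G/C), so Tm is non-decreasing in n; n = 22 is the first length to reach 63°C.

n = 22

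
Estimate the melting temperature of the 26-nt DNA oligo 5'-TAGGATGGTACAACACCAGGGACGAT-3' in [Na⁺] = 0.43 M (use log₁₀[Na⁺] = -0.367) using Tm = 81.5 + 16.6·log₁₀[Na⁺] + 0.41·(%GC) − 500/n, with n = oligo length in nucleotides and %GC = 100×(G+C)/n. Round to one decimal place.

76.7°C

Length n = 26. T=4, C=5, A=9, G=8
G+C = 13, so %GC = 13/26 × 100 = 50%
Salt term: 16.6 × (-0.367) = -6.092
GC term: 0.41 × 50 = 20.5; length term: −500/26 = −19.231
Tm = 81.5 + (-6.092) + 20.5 − 19.231 = 76.677 → 76.7°C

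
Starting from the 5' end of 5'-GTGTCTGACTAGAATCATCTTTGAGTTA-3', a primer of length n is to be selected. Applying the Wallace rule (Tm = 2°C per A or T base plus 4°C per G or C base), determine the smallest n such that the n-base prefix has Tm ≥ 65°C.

First 23 bases: GTGTCTGACTAGAATCATCTTTG → Tm = 64°C (< 65°C)
First 24 bases: GTGTCTGACTAGAATCATCTTTGA → Tm = 66°C (≥ 65°C)
Since every base adds ≥2°C, Tm only increases with n, so the threshold is first crossed at n = 24.

n = 24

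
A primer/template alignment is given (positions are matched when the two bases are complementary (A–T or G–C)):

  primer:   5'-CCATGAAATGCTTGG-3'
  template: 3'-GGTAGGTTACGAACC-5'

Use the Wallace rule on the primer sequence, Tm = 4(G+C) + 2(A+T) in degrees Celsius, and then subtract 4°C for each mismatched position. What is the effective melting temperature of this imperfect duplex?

36°C

Primer base counts: A=4, T=4, G=4, C=3 → A+T=8, G+C=7
Perfect-match Tm = 2(8) + 4(7) = 16 + 28 = 44°C
Mismatches (positions where the bases are not complementary): 2 (at positions 5, 6)
Effective Tm = 44 − 2×4 = 44 − 8 = 36°C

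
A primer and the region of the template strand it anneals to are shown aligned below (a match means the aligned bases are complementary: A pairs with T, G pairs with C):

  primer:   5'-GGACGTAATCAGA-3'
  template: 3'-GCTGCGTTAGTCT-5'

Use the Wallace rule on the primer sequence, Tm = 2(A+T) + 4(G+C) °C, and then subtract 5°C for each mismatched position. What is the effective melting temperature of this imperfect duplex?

28°C

Primer base counts: A=5, T=2, G=4, C=2 → A+T=7, G+C=6
Perfect-match Tm = 2(7) + 4(6) = 14 + 24 = 38°C
Mismatches (positions where the bases are not complementary): 2 (at positions 1, 6)
Effective Tm = 38 − 2×5 = 38 − 10 = 28°C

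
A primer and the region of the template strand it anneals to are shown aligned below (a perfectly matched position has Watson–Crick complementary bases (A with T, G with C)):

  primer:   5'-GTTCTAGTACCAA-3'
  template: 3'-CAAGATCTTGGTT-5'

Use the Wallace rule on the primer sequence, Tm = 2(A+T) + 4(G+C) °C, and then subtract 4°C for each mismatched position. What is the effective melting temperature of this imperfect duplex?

32°C

Primer base counts: A=4, T=4, G=2, C=3 → A+T=8, G+C=5
Perfect-match Tm = 2(8) + 4(5) = 16 + 20 = 36°C
Mismatches (positions where the bases are not complementary): 1 (at position 8)
Effective Tm = 36 − 1×4 = 36 − 4 = 32°C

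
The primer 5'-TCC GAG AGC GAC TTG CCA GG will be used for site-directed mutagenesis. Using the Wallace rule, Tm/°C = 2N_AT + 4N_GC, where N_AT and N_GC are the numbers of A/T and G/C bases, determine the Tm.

66°C

G=7, C=6, T=3, A=4
AT pairs contribute 7, GC pairs contribute 13.
Tm = 4·13 + 2·7 = 52 + 14 = 66°C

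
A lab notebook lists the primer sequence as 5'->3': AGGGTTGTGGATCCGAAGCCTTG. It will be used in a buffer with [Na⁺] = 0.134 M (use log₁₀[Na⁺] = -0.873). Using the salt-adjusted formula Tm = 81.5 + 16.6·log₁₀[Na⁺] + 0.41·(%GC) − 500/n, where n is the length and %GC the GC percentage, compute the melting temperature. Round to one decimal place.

68.4°C

Length n = 23. T=6, C=4, G=9, A=4
G+C = 13, so %GC = 13/23 × 100 = 56.522%
Salt term: 16.6 × (-0.873) = -14.492
GC term: 0.41 × 56.522 = 23.174; length term: −500/23 = −21.739
Tm = 81.5 + (-14.492) + 23.174 − 21.739 = 68.443 → 68.4°C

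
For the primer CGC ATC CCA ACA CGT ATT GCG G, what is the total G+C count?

13

G=5, T=4, A=5, C=8
G+C = 5 + 8 = 13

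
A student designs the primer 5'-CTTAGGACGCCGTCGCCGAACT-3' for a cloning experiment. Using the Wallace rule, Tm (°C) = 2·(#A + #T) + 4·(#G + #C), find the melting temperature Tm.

72°C

Base counts: G=6, C=8, A=4, T=4
A+T = 8, G+C = 14
Tm = 4·14 + 2·8 = 56 + 16 = 72°C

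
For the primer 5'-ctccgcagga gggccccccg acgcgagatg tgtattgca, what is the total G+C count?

26

Base counts: A=7, T=6, C=13, G=13
Total G or C: 13 + 13 = 26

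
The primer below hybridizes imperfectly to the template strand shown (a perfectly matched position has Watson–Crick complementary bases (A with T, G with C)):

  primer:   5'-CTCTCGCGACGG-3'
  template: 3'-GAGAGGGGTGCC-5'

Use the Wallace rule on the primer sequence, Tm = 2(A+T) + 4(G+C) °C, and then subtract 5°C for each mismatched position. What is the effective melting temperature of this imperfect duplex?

Primer base counts: A=1, T=2, G=4, C=5 → A+T=3, G+C=9
Perfect-match Tm = 2(3) + 4(9) = 6 + 36 = 42°C
Mismatches (positions where the bases are not complementary): 2 (at positions 6, 8)
Effective Tm = 42 − 2×5 = 42 − 10 = 32°C

32°C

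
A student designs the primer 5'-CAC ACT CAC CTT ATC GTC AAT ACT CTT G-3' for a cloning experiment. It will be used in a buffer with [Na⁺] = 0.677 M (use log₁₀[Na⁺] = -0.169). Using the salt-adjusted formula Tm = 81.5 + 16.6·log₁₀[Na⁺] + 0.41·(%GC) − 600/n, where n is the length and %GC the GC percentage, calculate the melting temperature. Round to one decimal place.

74.8°C

Length n = 28. Base counts: T=9, G=2, C=10, A=7
G+C = 12, so %GC = 12/28 × 100 = 42.857%
Salt term: 16.6 × (-0.169) = -2.805
GC term: 0.41 × 42.857 = 17.571; length term: −600/28 = −21.429
Tm = 81.5 + (-2.805) + 17.571 − 21.429 = 74.837 → 74.8°C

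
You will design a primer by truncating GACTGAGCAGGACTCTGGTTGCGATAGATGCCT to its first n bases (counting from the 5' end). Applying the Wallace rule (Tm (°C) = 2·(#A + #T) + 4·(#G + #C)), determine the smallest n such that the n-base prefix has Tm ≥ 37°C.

n = 12

First 11 bases: GACTGAGCAGG → Tm = 36°C (< 37°C)
First 12 bases: GACTGAGCAGGA → Tm = 38°C (≥ 37°C)
Each additional base adds 2°C (A/T) or 4°C (G/C), so Tm is non-decreasing in n; n = 12 is the first length to reach 37°C.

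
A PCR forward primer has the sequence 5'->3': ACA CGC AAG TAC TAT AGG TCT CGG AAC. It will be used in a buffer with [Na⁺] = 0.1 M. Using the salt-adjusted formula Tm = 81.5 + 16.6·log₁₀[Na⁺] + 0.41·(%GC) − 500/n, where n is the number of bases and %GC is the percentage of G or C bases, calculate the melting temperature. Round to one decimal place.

66.1°C

Length n = 27. A=9, G=6, T=5, C=7
G+C = 13, so %GC = 13/27 × 100 = 48.148%
Salt term: 16.6 × (-1) = -16.6
GC term: 0.41 × 48.148 = 19.741; length term: −500/27 = −18.519
Tm = 81.5 + (-16.6) + 19.741 − 18.519 = 66.122 → 66.1°C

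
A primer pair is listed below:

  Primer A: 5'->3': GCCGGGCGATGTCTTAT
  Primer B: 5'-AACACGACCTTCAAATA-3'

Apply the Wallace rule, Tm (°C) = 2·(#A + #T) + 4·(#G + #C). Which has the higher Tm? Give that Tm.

Primer A: A+T=7, G+C=10 → Tm = 2(7)+4(10) = 54°C
Primer B: A+T=11, G+C=6 → Tm = 2(11)+4(6) = 46°C
54°C vs 46°C → primer A is higher.

Primer A, 54°C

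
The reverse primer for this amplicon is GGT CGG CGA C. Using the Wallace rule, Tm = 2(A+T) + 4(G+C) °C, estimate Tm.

Scanning the sequence gives C=3, G=5, A=1, T=1.
A+T = 2, G+C = 8
Tm = 2(2) + 4(8) = 4 + 32 = 36°C

36°C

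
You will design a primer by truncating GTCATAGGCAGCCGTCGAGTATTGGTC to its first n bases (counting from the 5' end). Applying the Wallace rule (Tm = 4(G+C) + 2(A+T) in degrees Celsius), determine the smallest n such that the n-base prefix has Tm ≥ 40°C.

First 12 bases: GTCATAGGCAGC → Tm = 38°C (< 40°C)
First 13 bases: GTCATAGGCAGCC → Tm = 42°C (≥ 40°C)
Each additional base adds 2°C (A/T) or 4°C (G/C), so Tm is non-decreasing in n; n = 13 is the first length to reach 40°C.

n = 13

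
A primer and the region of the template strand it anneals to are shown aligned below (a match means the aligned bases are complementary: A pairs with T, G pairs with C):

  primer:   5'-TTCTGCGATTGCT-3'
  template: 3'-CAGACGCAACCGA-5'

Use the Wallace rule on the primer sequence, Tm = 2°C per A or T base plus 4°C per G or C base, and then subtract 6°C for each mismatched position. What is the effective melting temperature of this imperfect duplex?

20°C

Primer base counts: A=1, T=6, G=3, C=3 → A+T=7, G+C=6
Perfect-match Tm = 2(7) + 4(6) = 14 + 24 = 38°C
Mismatches (positions where the bases are not complementary): 3 (at positions 1, 8, 10)
Effective Tm = 38 − 3×6 = 38 − 18 = 20°C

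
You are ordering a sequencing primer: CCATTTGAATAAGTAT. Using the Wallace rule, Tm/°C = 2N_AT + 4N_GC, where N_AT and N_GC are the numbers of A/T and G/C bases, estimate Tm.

40°C

Counting bases: C=2, G=2, T=6, A=6
A+T = 12, G+C = 4
Tm = 2(12) + 4(4) = 24 + 16 = 40°C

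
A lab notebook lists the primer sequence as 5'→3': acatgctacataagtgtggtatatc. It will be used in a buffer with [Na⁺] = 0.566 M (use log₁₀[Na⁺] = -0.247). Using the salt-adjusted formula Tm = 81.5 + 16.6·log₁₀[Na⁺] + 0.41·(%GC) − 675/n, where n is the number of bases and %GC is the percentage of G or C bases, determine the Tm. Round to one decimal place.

Length n = 25. Scanning the sequence gives C=4, G=5, A=8, T=8.
G+C = 9, so %GC = 9/25 × 100 = 36%
Salt term: 16.6 × (-0.247) = -4.1
GC term: 0.41 × 36 = 14.76; length term: −675/25 = −27
Tm = 81.5 + (-4.1) + 14.76 − 27 = 65.16 → 65.2°C

65.2°C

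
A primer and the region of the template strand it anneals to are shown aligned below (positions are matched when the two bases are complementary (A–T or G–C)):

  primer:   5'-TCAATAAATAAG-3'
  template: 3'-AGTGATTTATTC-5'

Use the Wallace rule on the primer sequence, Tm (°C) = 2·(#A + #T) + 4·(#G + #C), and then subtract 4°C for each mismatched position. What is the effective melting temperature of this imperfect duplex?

24°C

Primer base counts: A=7, T=3, G=1, C=1 → A+T=10, G+C=2
Perfect-match Tm = 2(10) + 4(2) = 20 + 8 = 28°C
Mismatches (positions where the bases are not complementary): 1 (at position 4)
Effective Tm = 28 − 1×4 = 28 − 4 = 24°C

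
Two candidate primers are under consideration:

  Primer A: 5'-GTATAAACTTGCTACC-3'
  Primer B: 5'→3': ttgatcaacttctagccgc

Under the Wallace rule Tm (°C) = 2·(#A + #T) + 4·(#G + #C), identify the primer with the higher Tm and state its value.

Primer A: A+T=10, G+C=6 → Tm = 2(10)+4(6) = 44°C
Primer B: A+T=10, G+C=9 → Tm = 2(10)+4(9) = 56°C
44°C vs 56°C → primer B is higher.

Primer B, 56°C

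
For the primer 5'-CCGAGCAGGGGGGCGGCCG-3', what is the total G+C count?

17

Base counts: T=0, A=2, G=11, C=6
G+C = 11 + 6 = 17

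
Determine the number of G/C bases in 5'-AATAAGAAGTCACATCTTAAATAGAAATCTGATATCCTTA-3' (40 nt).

10

Base counts: A=18, T=12, C=6, G=4
Total G or C: 4 + 6 = 10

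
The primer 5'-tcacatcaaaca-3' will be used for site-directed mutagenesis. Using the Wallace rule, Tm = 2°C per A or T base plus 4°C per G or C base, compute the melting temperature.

Counting bases: T=2, A=6, G=0, C=4
So N_AT = 8 and N_GC = 4.
Tm = 2(8) + 4(4) = 16 + 16 = 32°C

32°C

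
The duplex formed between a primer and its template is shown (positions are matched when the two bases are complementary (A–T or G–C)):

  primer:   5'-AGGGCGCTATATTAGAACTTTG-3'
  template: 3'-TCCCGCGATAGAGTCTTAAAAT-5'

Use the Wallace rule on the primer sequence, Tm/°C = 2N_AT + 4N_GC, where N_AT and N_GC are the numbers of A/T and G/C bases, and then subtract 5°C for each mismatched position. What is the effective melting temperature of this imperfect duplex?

42°C

Primer base counts: A=6, T=7, G=6, C=3 → A+T=13, G+C=9
Perfect-match Tm = 2(13) + 4(9) = 26 + 36 = 62°C
Mismatches (positions where the bases are not complementary): 4 (at positions 11, 13, 18, 22)
Effective Tm = 62 − 4×5 = 62 − 20 = 42°C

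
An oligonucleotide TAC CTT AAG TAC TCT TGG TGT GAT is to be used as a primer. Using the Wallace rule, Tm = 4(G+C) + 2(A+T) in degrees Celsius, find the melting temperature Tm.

G=5, A=5, T=10, C=4
So N_AT = 15 and N_GC = 9.
Tm = 2×15 + 4×9 = 66°C

66°C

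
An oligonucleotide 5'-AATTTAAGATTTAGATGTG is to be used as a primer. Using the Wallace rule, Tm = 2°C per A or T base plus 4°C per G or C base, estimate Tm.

T=8, G=4, A=7, C=0
AT pairs contribute 15, GC pairs contribute 4.
Tm = 2×15 + 4×4 = 46°C

46°C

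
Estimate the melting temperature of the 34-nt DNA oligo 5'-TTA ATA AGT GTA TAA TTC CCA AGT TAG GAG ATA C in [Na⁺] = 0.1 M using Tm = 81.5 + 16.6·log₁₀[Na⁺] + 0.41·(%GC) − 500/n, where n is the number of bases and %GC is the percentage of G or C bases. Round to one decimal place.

Length n = 34. Counting bases: G=6, C=4, T=11, A=13
G+C = 10, so %GC = 10/34 × 100 = 29.412%
Salt term: 16.6 × (-1) = -16.6
GC term: 0.41 × 29.412 = 12.059; length term: −500/34 = −14.706
Tm = 81.5 + (-16.6) + 12.059 − 14.706 = 62.253 → 62.3°C

62.3°C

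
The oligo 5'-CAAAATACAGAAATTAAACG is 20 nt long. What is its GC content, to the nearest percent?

25%

Scanning the sequence gives G=2, C=3, A=12, T=3.
G+C = 2 + 3 = 5 out of 20 bases
%GC = 5/20 × 100 = 25% ≈ 25%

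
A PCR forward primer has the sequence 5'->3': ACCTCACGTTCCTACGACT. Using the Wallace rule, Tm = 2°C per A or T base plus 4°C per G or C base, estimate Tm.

58°C

A=4, G=2, T=5, C=8
A+T = 9, G+C = 10
Tm = 2(9) + 4(10) = 18 + 40 = 58°C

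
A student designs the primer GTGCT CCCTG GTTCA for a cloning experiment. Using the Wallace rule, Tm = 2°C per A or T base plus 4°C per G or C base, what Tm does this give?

48°C

Counting bases: T=5, G=4, C=5, A=1
A+T = 6, G+C = 9
Tm = 4·9 + 2·6 = 36 + 12 = 48°C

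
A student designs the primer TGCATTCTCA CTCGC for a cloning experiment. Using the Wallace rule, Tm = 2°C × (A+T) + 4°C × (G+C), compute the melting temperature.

Base counts: G=2, T=5, C=6, A=2
AT pairs contribute 7, GC pairs contribute 8.
Tm = 2(7) + 4(8) = 14 + 32 = 46°C

46°C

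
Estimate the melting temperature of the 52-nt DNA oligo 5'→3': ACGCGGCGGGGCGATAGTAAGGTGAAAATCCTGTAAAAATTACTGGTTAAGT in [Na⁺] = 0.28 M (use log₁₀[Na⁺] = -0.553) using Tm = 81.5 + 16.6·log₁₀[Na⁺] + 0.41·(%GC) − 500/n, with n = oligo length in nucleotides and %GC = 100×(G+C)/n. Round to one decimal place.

Length n = 52. T=12, G=16, A=17, C=7
G+C = 23, so %GC = 23/52 × 100 = 44.231%
Salt term: 16.6 × (-0.553) = -9.18
GC term: 0.41 × 44.231 = 18.135; length term: −500/52 = −9.615
Tm = 81.5 + (-9.18) + 18.135 − 9.615 = 80.84 → 80.8°C

80.8°C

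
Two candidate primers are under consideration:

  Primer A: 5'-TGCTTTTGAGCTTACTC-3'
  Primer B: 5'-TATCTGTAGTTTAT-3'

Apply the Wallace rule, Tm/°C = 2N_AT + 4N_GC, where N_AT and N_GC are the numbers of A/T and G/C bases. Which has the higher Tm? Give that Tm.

Primer A, 48°C

Primer A: A+T=10, G+C=7 → Tm = 2(10)+4(7) = 48°C
Primer B: A+T=11, G+C=3 → Tm = 2(11)+4(3) = 34°C
48°C vs 34°C → primer A is higher.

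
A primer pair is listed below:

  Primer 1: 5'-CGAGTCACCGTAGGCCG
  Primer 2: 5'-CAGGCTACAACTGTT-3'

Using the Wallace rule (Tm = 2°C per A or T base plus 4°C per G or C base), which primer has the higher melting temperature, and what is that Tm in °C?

Primer 1: A+T=5, G+C=12 → Tm = 2(5)+4(12) = 58°C
Primer 2: A+T=8, G+C=7 → Tm = 2(8)+4(7) = 44°C
58°C vs 44°C → primer 1 is higher.

Primer 1, 58°C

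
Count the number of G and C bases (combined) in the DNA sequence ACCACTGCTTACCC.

Counting bases: C=7, T=3, G=1, A=3
G+C = 1 + 7 = 8

8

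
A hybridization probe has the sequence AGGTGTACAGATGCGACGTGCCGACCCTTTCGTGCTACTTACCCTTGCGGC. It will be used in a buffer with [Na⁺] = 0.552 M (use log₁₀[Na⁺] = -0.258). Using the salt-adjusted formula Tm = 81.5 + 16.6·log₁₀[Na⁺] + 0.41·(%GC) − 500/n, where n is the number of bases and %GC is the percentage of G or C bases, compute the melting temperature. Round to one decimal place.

91.5°C

Length n = 51. G=14, T=13, C=16, A=8
G+C = 30, so %GC = 30/51 × 100 = 58.824%
Salt term: 16.6 × (-0.258) = -4.283
GC term: 0.41 × 58.824 = 24.118; length term: −500/51 = −9.804
Tm = 81.5 + (-4.283) + 24.118 − 9.804 = 91.531 → 91.5°C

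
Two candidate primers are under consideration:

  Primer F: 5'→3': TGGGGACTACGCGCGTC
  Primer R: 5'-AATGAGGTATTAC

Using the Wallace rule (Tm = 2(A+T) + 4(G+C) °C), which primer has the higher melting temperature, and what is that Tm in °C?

Primer F: A+T=5, G+C=12 → Tm = 2(5)+4(12) = 58°C
Primer R: A+T=9, G+C=4 → Tm = 2(9)+4(4) = 34°C
58°C vs 34°C → primer F is higher.

Primer F, 58°C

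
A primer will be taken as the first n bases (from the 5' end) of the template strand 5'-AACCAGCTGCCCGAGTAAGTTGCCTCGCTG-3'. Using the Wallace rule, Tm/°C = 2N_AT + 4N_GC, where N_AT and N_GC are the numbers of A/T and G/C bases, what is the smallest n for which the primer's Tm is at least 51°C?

n = 16

First 15 bases: AACCAGCTGCCCGAG → Tm = 50°C (< 51°C)
First 16 bases: AACCAGCTGCCCGAGT → Tm = 52°C (≥ 51°C)
Each additional base adds 2°C (A/T) or 4°C (G/C), so Tm is non-decreasing in n; n = 16 is the first length to reach 51°C.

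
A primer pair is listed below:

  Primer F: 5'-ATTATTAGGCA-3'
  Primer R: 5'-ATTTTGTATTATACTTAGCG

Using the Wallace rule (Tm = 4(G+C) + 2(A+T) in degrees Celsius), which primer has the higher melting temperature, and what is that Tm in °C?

Primer R, 50°C

Primer F: A+T=8, G+C=3 → Tm = 2(8)+4(3) = 28°C
Primer R: A+T=15, G+C=5 → Tm = 2(15)+4(5) = 50°C
28°C vs 50°C → primer R is higher.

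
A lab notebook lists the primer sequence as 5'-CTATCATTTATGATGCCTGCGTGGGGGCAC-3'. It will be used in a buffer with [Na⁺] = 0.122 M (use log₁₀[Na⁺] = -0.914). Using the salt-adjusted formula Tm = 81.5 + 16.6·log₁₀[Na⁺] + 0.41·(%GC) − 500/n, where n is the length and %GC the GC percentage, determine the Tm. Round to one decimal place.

Length n = 30. Counting bases: C=7, T=9, G=9, A=5
G+C = 16, so %GC = 16/30 × 100 = 53.333%
Salt term: 16.6 × (-0.914) = -15.172
GC term: 0.41 × 53.333 = 21.867; length term: −500/30 = −16.667
Tm = 81.5 + (-15.172) + 21.867 − 16.667 = 71.528 → 71.5°C

71.5°C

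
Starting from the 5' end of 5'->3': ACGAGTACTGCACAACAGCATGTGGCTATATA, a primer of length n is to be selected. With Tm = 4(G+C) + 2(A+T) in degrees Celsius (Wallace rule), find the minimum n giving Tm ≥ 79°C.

n = 26

First 25 bases: ACGAGTACTGCACAACAGCATGTGG → Tm = 76°C (< 79°C)
First 26 bases: ACGAGTACTGCACAACAGCATGTGGC → Tm = 80°C (≥ 79°C)
Since every base adds ≥2°C, Tm only increases with n, so the threshold is first crossed at n = 26.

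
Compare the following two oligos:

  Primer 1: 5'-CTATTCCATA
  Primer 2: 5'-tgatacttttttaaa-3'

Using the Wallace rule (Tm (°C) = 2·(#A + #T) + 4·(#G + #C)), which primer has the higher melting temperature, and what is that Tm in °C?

Primer 1: A+T=7, G+C=3 → Tm = 2(7)+4(3) = 26°C
Primer 2: A+T=13, G+C=2 → Tm = 2(13)+4(2) = 34°C
26°C vs 34°C → primer 2 is higher.

Primer 2, 34°C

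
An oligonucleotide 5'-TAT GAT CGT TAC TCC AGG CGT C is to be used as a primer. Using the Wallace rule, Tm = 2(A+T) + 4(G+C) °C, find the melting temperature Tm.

66°C

Counting bases: C=6, G=5, T=7, A=4
AT pairs contribute 11, GC pairs contribute 11.
Tm = 2(11) + 4(11) = 22 + 44 = 66°C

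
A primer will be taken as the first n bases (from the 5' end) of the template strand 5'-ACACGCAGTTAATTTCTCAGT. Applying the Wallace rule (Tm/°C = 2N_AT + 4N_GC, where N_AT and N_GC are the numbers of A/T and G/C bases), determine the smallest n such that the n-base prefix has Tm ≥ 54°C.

First 19 bases: ACACGCAGTTAATTTCTCA → Tm = 52°C (< 54°C)
First 20 bases: ACACGCAGTTAATTTCTCAG → Tm = 56°C (≥ 54°C)
Since every base adds ≥2°C, Tm only increases with n, so the threshold is first crossed at n = 20.

n = 20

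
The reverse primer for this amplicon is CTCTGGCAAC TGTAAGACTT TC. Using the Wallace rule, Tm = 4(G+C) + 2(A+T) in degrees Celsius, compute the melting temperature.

Base counts: A=5, T=7, G=4, C=6
So N_AT = 12 and N_GC = 10.
Tm = 2×12 + 4×10 = 64°C

64°C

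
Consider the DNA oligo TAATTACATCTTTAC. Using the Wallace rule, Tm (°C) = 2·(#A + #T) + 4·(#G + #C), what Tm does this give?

Base counts: G=0, A=5, T=7, C=3
So N_AT = 12 and N_GC = 3.
Tm = 2(12) + 4(3) = 24 + 12 = 36°C

36°C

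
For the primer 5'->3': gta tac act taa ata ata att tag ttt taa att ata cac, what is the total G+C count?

6

Base counts: T=16, A=17, G=2, C=4
Total G or C: 2 + 4 = 6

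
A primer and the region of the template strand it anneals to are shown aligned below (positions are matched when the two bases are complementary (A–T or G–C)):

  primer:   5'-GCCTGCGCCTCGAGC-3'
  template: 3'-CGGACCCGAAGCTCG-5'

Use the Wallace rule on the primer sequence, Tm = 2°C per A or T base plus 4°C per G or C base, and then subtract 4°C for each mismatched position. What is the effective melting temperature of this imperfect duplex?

Primer base counts: A=1, T=2, G=5, C=7 → A+T=3, G+C=12
Perfect-match Tm = 2(3) + 4(12) = 6 + 48 = 54°C
Mismatches (positions where the bases are not complementary): 2 (at positions 6, 9)
Effective Tm = 54 − 2×4 = 54 − 8 = 46°C

46°C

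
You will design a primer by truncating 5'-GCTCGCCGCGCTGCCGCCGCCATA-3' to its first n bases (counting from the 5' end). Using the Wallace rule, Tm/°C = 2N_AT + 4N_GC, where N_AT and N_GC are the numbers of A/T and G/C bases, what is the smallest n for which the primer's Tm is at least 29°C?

First 7 bases: GCTCGCC → Tm = 26°C (< 29°C)
First 8 bases: GCTCGCCG → Tm = 30°C (≥ 29°C)
Since every base adds ≥2°C, Tm only increases with n, so the threshold is first crossed at n = 8.

n = 8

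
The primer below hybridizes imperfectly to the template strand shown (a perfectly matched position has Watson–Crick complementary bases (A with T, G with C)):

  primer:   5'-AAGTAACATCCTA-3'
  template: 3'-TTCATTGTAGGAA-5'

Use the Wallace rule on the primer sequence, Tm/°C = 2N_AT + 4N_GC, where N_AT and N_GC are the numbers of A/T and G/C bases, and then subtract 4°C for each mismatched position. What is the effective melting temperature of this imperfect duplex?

30°C

Primer base counts: A=6, T=3, G=1, C=3 → A+T=9, G+C=4
Perfect-match Tm = 2(9) + 4(4) = 18 + 16 = 34°C
Mismatches (positions where the bases are not complementary): 1 (at position 13)
Effective Tm = 34 − 1×4 = 34 − 4 = 30°C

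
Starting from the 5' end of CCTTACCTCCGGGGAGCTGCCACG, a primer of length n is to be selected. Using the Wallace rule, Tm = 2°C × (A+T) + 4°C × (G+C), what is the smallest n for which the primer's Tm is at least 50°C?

First 14 bases: CCTTACCTCCGGGG → Tm = 48°C (< 50°C)
First 15 bases: CCTTACCTCCGGGGA → Tm = 50°C (≥ 50°C)
Since every base adds ≥2°C, Tm only increases with n, so the threshold is first crossed at n = 15.

n = 15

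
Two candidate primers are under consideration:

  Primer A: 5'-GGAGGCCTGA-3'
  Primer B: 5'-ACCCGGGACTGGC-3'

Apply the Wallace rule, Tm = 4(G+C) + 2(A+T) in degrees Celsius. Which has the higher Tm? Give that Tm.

Primer A: A+T=3, G+C=7 → Tm = 2(3)+4(7) = 34°C
Primer B: A+T=3, G+C=10 → Tm = 2(3)+4(10) = 46°C
34°C vs 46°C → primer B is higher.

Primer B, 46°C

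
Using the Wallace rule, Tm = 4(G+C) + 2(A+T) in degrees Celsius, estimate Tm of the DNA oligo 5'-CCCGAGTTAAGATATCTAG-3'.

54°C

Base counts: A=6, C=4, T=5, G=4
So N_AT = 11 and N_GC = 8.
Tm = 2×11 + 4×8 = 54°C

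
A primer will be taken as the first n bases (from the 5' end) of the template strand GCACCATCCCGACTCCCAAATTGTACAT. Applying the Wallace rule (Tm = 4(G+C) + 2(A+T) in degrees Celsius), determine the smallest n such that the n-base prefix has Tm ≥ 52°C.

n = 16

First 15 bases: GCACCATCCCGACTC → Tm = 50°C (< 52°C)
First 16 bases: GCACCATCCCGACTCC → Tm = 54°C (≥ 52°C)
Since every base adds ≥2°C, Tm only increases with n, so the threshold is first crossed at n = 16.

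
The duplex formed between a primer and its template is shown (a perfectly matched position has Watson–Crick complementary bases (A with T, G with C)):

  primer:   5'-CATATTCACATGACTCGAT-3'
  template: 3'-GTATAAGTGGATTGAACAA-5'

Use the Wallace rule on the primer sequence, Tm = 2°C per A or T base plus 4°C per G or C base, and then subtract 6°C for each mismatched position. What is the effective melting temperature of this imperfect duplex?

Primer base counts: A=6, T=6, G=2, C=5 → A+T=12, G+C=7
Perfect-match Tm = 2(12) + 4(7) = 24 + 28 = 52°C
Mismatches (positions where the bases are not complementary): 4 (at positions 10, 12, 16, 18)
Effective Tm = 52 − 4×6 = 52 − 24 = 28°C

28°C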